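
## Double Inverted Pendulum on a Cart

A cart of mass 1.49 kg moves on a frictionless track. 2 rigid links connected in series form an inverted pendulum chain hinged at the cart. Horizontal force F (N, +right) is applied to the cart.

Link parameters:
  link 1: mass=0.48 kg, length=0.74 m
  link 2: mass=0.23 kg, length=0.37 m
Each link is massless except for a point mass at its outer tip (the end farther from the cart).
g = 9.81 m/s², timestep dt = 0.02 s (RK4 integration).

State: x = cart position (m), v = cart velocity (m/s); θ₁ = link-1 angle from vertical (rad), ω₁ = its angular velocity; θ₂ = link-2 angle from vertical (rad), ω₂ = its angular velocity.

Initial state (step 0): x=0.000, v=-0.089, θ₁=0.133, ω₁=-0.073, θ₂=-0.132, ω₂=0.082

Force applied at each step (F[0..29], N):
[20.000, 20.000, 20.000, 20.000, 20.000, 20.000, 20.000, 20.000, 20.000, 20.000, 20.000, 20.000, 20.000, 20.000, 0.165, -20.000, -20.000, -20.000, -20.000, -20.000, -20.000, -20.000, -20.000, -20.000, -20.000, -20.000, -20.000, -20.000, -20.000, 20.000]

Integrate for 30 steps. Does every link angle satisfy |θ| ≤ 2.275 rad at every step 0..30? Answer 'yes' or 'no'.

apply F[0]=+20.000 → step 1: x=0.001, v=0.166, θ₁=0.129, ω₁=-0.344, θ₂=-0.133, ω₂=-0.147
apply F[1]=+20.000 → step 2: x=0.007, v=0.421, θ₁=0.119, ω₁=-0.619, θ₂=-0.138, ω₂=-0.368
apply F[2]=+20.000 → step 3: x=0.018, v=0.679, θ₁=0.104, ω₁=-0.902, θ₂=-0.147, ω₂=-0.578
apply F[3]=+20.000 → step 4: x=0.034, v=0.938, θ₁=0.083, ω₁=-1.197, θ₂=-0.161, ω₂=-0.771
apply F[4]=+20.000 → step 5: x=0.055, v=1.201, θ₁=0.056, ω₁=-1.506, θ₂=-0.178, ω₂=-0.942
apply F[5]=+20.000 → step 6: x=0.082, v=1.466, θ₁=0.023, ω₁=-1.832, θ₂=-0.198, ω₂=-1.085
apply F[6]=+20.000 → step 7: x=0.114, v=1.734, θ₁=-0.017, ω₁=-2.176, θ₂=-0.221, ω₂=-1.197
apply F[7]=+20.000 → step 8: x=0.151, v=2.005, θ₁=-0.064, ω₁=-2.541, θ₂=-0.246, ω₂=-1.272
apply F[8]=+20.000 → step 9: x=0.194, v=2.275, θ₁=-0.119, ω₁=-2.924, θ₂=-0.272, ω₂=-1.309
apply F[9]=+20.000 → step 10: x=0.242, v=2.544, θ₁=-0.182, ω₁=-3.323, θ₂=-0.298, ω₂=-1.313
apply F[10]=+20.000 → step 11: x=0.296, v=2.807, θ₁=-0.252, ω₁=-3.730, θ₂=-0.324, ω₂=-1.293
apply F[11]=+20.000 → step 12: x=0.354, v=3.059, θ₁=-0.331, ω₁=-4.136, θ₂=-0.350, ω₂=-1.273
apply F[12]=+20.000 → step 13: x=0.418, v=3.295, θ₁=-0.417, ω₁=-4.528, θ₂=-0.375, ω₂=-1.282
apply F[13]=+20.000 → step 14: x=0.486, v=3.510, θ₁=-0.512, ω₁=-4.893, θ₂=-0.402, ω₂=-1.360
apply F[14]=+0.165 → step 15: x=0.556, v=3.468, θ₁=-0.610, ω₁=-4.969, θ₂=-0.430, ω₂=-1.461
apply F[15]=-20.000 → step 16: x=0.622, v=3.189, θ₁=-0.708, ω₁=-4.828, θ₂=-0.459, ω₂=-1.490
apply F[16]=-20.000 → step 17: x=0.684, v=2.917, θ₁=-0.804, ω₁=-4.738, θ₂=-0.489, ω₂=-1.504
apply F[17]=-20.000 → step 18: x=0.739, v=2.648, θ₁=-0.898, ω₁=-4.695, θ₂=-0.519, ω₂=-1.507
apply F[18]=-20.000 → step 19: x=0.789, v=2.380, θ₁=-0.992, ω₁=-4.695, θ₂=-0.549, ω₂=-1.505
apply F[19]=-20.000 → step 20: x=0.834, v=2.110, θ₁=-1.086, ω₁=-4.735, θ₂=-0.579, ω₂=-1.508
apply F[20]=-20.000 → step 21: x=0.874, v=1.838, θ₁=-1.182, ω₁=-4.812, θ₂=-0.610, ω₂=-1.529
apply F[21]=-20.000 → step 22: x=0.908, v=1.559, θ₁=-1.279, ω₁=-4.925, θ₂=-0.641, ω₂=-1.582
apply F[22]=-20.000 → step 23: x=0.936, v=1.271, θ₁=-1.379, ω₁=-5.071, θ₂=-0.673, ω₂=-1.684
apply F[23]=-20.000 → step 24: x=0.959, v=0.973, θ₁=-1.482, ω₁=-5.250, θ₂=-0.709, ω₂=-1.854
apply F[24]=-20.000 → step 25: x=0.975, v=0.662, θ₁=-1.589, ω₁=-5.462, θ₂=-0.748, ω₂=-2.114
apply F[25]=-20.000 → step 26: x=0.985, v=0.335, θ₁=-1.701, ω₁=-5.706, θ₂=-0.794, ω₂=-2.492
apply F[26]=-20.000 → step 27: x=0.988, v=-0.010, θ₁=-1.817, ω₁=-5.984, θ₂=-0.849, ω₂=-3.018
apply F[27]=-20.000 → step 28: x=0.984, v=-0.374, θ₁=-1.940, ω₁=-6.292, θ₂=-0.916, ω₂=-3.731
apply F[28]=-20.000 → step 29: x=0.973, v=-0.761, θ₁=-2.069, ω₁=-6.626, θ₂=-1.000, ω₂=-4.675
apply F[29]=+20.000 → step 30: x=0.958, v=-0.730, θ₁=-2.201, ω₁=-6.575, θ₂=-1.114, ω₂=-6.767
Max |angle| over trajectory = 2.201 rad; bound = 2.275 → within bound.

Answer: yes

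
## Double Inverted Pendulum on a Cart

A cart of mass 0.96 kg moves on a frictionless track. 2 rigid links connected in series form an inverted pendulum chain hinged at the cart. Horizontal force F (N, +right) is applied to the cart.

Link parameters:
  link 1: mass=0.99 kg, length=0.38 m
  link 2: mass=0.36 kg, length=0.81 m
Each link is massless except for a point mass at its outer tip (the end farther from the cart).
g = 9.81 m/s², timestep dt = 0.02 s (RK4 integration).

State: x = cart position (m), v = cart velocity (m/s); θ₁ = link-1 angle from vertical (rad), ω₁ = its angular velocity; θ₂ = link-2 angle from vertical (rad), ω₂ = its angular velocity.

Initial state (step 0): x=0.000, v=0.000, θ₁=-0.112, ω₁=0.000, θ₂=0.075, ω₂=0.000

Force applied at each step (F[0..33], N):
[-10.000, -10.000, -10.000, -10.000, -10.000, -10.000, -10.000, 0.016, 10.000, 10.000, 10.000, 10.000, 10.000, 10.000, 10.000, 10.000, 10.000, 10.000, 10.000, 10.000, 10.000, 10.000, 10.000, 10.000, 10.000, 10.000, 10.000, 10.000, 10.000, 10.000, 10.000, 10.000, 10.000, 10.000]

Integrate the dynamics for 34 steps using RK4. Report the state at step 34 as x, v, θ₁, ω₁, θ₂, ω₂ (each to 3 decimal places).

apply F[0]=-10.000 → step 1: x=-0.002, v=-0.175, θ₁=-0.108, ω₁=0.365, θ₂=0.076, ω₂=0.066
apply F[1]=-10.000 → step 2: x=-0.007, v=-0.353, θ₁=-0.097, ω₁=0.743, θ₂=0.078, ω₂=0.129
apply F[2]=-10.000 → step 3: x=-0.016, v=-0.537, θ₁=-0.078, ω₁=1.145, θ₂=0.081, ω₂=0.186
apply F[3]=-10.000 → step 4: x=-0.029, v=-0.727, θ₁=-0.051, ω₁=1.585, θ₂=0.085, ω₂=0.234
apply F[4]=-10.000 → step 5: x=-0.045, v=-0.927, θ₁=-0.015, ω₁=2.073, θ₂=0.090, ω₂=0.270
apply F[5]=-10.000 → step 6: x=-0.066, v=-1.137, θ₁=0.032, ω₁=2.616, θ₂=0.096, ω₂=0.291
apply F[6]=-10.000 → step 7: x=-0.091, v=-1.355, θ₁=0.090, ω₁=3.215, θ₂=0.102, ω₂=0.299
apply F[7]=+0.016 → step 8: x=-0.118, v=-1.373, θ₁=0.156, ω₁=3.329, θ₂=0.108, ω₂=0.296
apply F[8]=+10.000 → step 9: x=-0.144, v=-1.204, θ₁=0.219, ω₁=2.998, θ₂=0.113, ω₂=0.277
apply F[9]=+10.000 → step 10: x=-0.166, v=-1.052, θ₁=0.276, ω₁=2.758, θ₂=0.119, ω₂=0.240
apply F[10]=+10.000 → step 11: x=-0.186, v=-0.916, θ₁=0.330, ω₁=2.599, θ₂=0.123, ω₂=0.188
apply F[11]=+10.000 → step 12: x=-0.203, v=-0.793, θ₁=0.381, ω₁=2.511, θ₂=0.126, ω₂=0.121
apply F[12]=+10.000 → step 13: x=-0.218, v=-0.680, θ₁=0.430, ω₁=2.486, θ₂=0.128, ω₂=0.041
apply F[13]=+10.000 → step 14: x=-0.230, v=-0.576, θ₁=0.480, ω₁=2.515, θ₂=0.128, ω₂=-0.050
apply F[14]=+10.000 → step 15: x=-0.241, v=-0.477, θ₁=0.531, ω₁=2.592, θ₂=0.126, ω₂=-0.150
apply F[15]=+10.000 → step 16: x=-0.249, v=-0.383, θ₁=0.584, ω₁=2.710, θ₂=0.121, ω₂=-0.259
apply F[16]=+10.000 → step 17: x=-0.256, v=-0.290, θ₁=0.640, ω₁=2.863, θ₂=0.115, ω₂=-0.373
apply F[17]=+10.000 → step 18: x=-0.261, v=-0.196, θ₁=0.699, ω₁=3.046, θ₂=0.107, ω₂=-0.490
apply F[18]=+10.000 → step 19: x=-0.264, v=-0.100, θ₁=0.762, ω₁=3.253, θ₂=0.096, ω₂=-0.608
apply F[19]=+10.000 → step 20: x=-0.265, v=0.002, θ₁=0.829, ω₁=3.481, θ₂=0.082, ω₂=-0.724
apply F[20]=+10.000 → step 21: x=-0.264, v=0.111, θ₁=0.901, ω₁=3.727, θ₂=0.067, ω₂=-0.835
apply F[21]=+10.000 → step 22: x=-0.260, v=0.230, θ₁=0.978, ω₁=3.990, θ₂=0.049, ω₂=-0.937
apply F[22]=+10.000 → step 23: x=-0.254, v=0.360, θ₁=1.061, ω₁=4.270, θ₂=0.029, ω₂=-1.028
apply F[23]=+10.000 → step 24: x=-0.246, v=0.504, θ₁=1.149, ω₁=4.570, θ₂=0.008, ω₂=-1.105
apply F[24]=+10.000 → step 25: x=-0.234, v=0.664, θ₁=1.244, ω₁=4.895, θ₂=-0.015, ω₂=-1.163
apply F[25]=+10.000 → step 26: x=-0.219, v=0.843, θ₁=1.345, ω₁=5.253, θ₂=-0.038, ω₂=-1.198
apply F[26]=+10.000 → step 27: x=-0.200, v=1.045, θ₁=1.454, ω₁=5.656, θ₂=-0.063, ω₂=-1.205
apply F[27]=+10.000 → step 28: x=-0.177, v=1.276, θ₁=1.572, ω₁=6.121, θ₂=-0.086, ω₂=-1.179
apply F[28]=+10.000 → step 29: x=-0.149, v=1.542, θ₁=1.700, ω₁=6.674, θ₂=-0.109, ω₂=-1.110
apply F[29]=+10.000 → step 30: x=-0.115, v=1.857, θ₁=1.840, ω₁=7.354, θ₂=-0.131, ω₂=-0.987
apply F[30]=+10.000 → step 31: x=-0.074, v=2.237, θ₁=1.995, ω₁=8.224, θ₂=-0.148, ω₂=-0.794
apply F[31]=+10.000 → step 32: x=-0.025, v=2.712, θ₁=2.171, ω₁=9.385, θ₂=-0.162, ω₂=-0.507
apply F[32]=+10.000 → step 33: x=0.035, v=3.329, θ₁=2.374, ω₁=11.006, θ₂=-0.168, ω₂=-0.094
apply F[33]=+10.000 → step 34: x=0.109, v=4.143, θ₁=2.616, ω₁=13.303, θ₂=-0.164, ω₂=0.459

Answer: x=0.109, v=4.143, θ₁=2.616, ω₁=13.303, θ₂=-0.164, ω₂=0.459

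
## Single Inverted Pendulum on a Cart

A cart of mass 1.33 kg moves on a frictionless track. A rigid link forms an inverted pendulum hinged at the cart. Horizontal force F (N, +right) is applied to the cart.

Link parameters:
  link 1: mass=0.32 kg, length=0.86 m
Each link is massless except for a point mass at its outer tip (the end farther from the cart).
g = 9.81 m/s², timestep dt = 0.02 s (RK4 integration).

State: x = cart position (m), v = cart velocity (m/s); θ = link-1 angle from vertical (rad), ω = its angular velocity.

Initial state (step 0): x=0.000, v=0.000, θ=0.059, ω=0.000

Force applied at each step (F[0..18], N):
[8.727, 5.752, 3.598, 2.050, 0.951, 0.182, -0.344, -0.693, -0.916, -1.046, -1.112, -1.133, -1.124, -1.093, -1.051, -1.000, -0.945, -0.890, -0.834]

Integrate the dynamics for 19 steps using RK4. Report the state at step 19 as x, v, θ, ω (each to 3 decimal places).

Answer: x=0.083, v=0.120, θ=-0.011, ω=-0.058

Derivation:
apply F[0]=+8.727 → step 1: x=0.001, v=0.128, θ=0.058, ω=-0.136
apply F[1]=+5.752 → step 2: x=0.005, v=0.212, θ=0.054, ω=-0.220
apply F[2]=+3.598 → step 3: x=0.009, v=0.264, θ=0.049, ω=-0.268
apply F[3]=+2.050 → step 4: x=0.015, v=0.292, θ=0.044, ω=-0.291
apply F[4]=+0.951 → step 5: x=0.021, v=0.305, θ=0.038, ω=-0.296
apply F[5]=+0.182 → step 6: x=0.027, v=0.306, θ=0.032, ω=-0.290
apply F[6]=-0.344 → step 7: x=0.033, v=0.299, θ=0.026, ω=-0.275
apply F[7]=-0.693 → step 8: x=0.039, v=0.288, θ=0.021, ω=-0.257
apply F[8]=-0.916 → step 9: x=0.045, v=0.273, θ=0.016, ω=-0.235
apply F[9]=-1.046 → step 10: x=0.050, v=0.257, θ=0.012, ω=-0.213
apply F[10]=-1.112 → step 11: x=0.055, v=0.240, θ=0.007, ω=-0.191
apply F[11]=-1.133 → step 12: x=0.060, v=0.222, θ=0.004, ω=-0.170
apply F[12]=-1.124 → step 13: x=0.064, v=0.205, θ=0.001, ω=-0.149
apply F[13]=-1.093 → step 14: x=0.068, v=0.189, θ=-0.002, ω=-0.130
apply F[14]=-1.051 → step 15: x=0.071, v=0.173, θ=-0.005, ω=-0.113
apply F[15]=-1.000 → step 16: x=0.075, v=0.159, θ=-0.007, ω=-0.097
apply F[16]=-0.945 → step 17: x=0.078, v=0.145, θ=-0.008, ω=-0.083
apply F[17]=-0.890 → step 18: x=0.080, v=0.132, θ=-0.010, ω=-0.070
apply F[18]=-0.834 → step 19: x=0.083, v=0.120, θ=-0.011, ω=-0.058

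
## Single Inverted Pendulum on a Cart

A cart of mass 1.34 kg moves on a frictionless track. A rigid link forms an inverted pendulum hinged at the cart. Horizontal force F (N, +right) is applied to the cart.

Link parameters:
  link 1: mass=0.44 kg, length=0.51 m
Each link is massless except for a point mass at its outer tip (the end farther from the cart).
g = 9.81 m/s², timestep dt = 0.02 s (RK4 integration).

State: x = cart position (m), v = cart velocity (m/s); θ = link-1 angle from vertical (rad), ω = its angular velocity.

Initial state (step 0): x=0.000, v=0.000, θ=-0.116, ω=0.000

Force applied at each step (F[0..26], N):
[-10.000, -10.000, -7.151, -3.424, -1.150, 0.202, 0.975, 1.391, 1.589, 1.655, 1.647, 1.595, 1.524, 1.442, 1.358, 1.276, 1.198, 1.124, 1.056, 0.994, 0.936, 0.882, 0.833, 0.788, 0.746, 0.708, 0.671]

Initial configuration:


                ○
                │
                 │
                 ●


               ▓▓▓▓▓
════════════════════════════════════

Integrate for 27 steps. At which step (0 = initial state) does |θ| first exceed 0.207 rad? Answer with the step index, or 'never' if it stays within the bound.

apply F[0]=-10.000 → step 1: x=-0.001, v=-0.141, θ=-0.114, ω=0.231
apply F[1]=-10.000 → step 2: x=-0.006, v=-0.283, θ=-0.107, ω=0.465
apply F[2]=-7.151 → step 3: x=-0.012, v=-0.383, θ=-0.096, ω=0.621
apply F[3]=-3.424 → step 4: x=-0.020, v=-0.428, θ=-0.083, ω=0.675
apply F[4]=-1.150 → step 5: x=-0.029, v=-0.441, θ=-0.070, ω=0.670
apply F[5]=+0.202 → step 6: x=-0.038, v=-0.434, θ=-0.057, ω=0.632
apply F[6]=+0.975 → step 7: x=-0.046, v=-0.416, θ=-0.044, ω=0.578
apply F[7]=+1.391 → step 8: x=-0.054, v=-0.393, θ=-0.033, ω=0.517
apply F[8]=+1.589 → step 9: x=-0.062, v=-0.367, θ=-0.024, ω=0.456
apply F[9]=+1.655 → step 10: x=-0.069, v=-0.341, θ=-0.015, ω=0.398
apply F[10]=+1.647 → step 11: x=-0.076, v=-0.316, θ=-0.008, ω=0.344
apply F[11]=+1.595 → step 12: x=-0.082, v=-0.292, θ=-0.001, ω=0.295
apply F[12]=+1.524 → step 13: x=-0.087, v=-0.269, θ=0.004, ω=0.251
apply F[13]=+1.442 → step 14: x=-0.093, v=-0.248, θ=0.009, ω=0.212
apply F[14]=+1.358 → step 15: x=-0.097, v=-0.229, θ=0.013, ω=0.178
apply F[15]=+1.276 → step 16: x=-0.102, v=-0.210, θ=0.016, ω=0.148
apply F[16]=+1.198 → step 17: x=-0.106, v=-0.194, θ=0.019, ω=0.122
apply F[17]=+1.124 → step 18: x=-0.109, v=-0.178, θ=0.021, ω=0.099
apply F[18]=+1.056 → step 19: x=-0.113, v=-0.164, θ=0.022, ω=0.079
apply F[19]=+0.994 → step 20: x=-0.116, v=-0.150, θ=0.024, ω=0.062
apply F[20]=+0.936 → step 21: x=-0.119, v=-0.138, θ=0.025, ω=0.047
apply F[21]=+0.882 → step 22: x=-0.122, v=-0.127, θ=0.026, ω=0.034
apply F[22]=+0.833 → step 23: x=-0.124, v=-0.116, θ=0.026, ω=0.023
apply F[23]=+0.788 → step 24: x=-0.126, v=-0.106, θ=0.027, ω=0.014
apply F[24]=+0.746 → step 25: x=-0.128, v=-0.096, θ=0.027, ω=0.005
apply F[25]=+0.708 → step 26: x=-0.130, v=-0.088, θ=0.027, ω=-0.001
apply F[26]=+0.671 → step 27: x=-0.132, v=-0.079, θ=0.027, ω=-0.007
max |θ| = 0.116 ≤ 0.207 over all 28 states.

Answer: never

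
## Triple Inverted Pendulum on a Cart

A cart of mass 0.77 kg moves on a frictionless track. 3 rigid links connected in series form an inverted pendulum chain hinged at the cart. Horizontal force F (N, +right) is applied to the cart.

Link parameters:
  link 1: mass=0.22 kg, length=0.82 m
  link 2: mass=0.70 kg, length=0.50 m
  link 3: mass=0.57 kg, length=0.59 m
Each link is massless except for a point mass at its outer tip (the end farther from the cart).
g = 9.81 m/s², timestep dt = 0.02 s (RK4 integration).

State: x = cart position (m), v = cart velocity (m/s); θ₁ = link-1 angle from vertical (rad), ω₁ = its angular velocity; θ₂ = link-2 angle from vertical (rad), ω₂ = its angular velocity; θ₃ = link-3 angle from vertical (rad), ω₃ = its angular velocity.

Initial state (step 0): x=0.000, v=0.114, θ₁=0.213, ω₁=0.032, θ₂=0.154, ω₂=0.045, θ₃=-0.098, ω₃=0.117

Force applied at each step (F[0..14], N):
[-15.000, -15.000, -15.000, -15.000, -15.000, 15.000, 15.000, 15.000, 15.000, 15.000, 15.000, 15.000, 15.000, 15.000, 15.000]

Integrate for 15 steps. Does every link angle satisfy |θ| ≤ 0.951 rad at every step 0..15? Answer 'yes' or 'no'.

Answer: yes

Derivation:
apply F[0]=-15.000 → step 1: x=-0.002, v=-0.314, θ₁=0.220, ω₁=0.632, θ₂=0.155, ω₂=0.005, θ₃=-0.096, ω₃=0.047
apply F[1]=-15.000 → step 2: x=-0.013, v=-0.736, θ₁=0.238, ω₁=1.226, θ₂=0.154, ω₂=-0.041, θ₃=-0.096, ω₃=-0.010
apply F[2]=-15.000 → step 3: x=-0.031, v=-1.147, θ₁=0.269, ω₁=1.801, θ₂=0.153, ω₂=-0.082, θ₃=-0.097, ω₃=-0.043
apply F[3]=-15.000 → step 4: x=-0.058, v=-1.540, θ₁=0.310, ω₁=2.332, θ₂=0.151, ω₂=-0.087, θ₃=-0.098, ω₃=-0.047
apply F[4]=-15.000 → step 5: x=-0.093, v=-1.907, θ₁=0.361, ω₁=2.788, θ₂=0.150, ω₂=-0.011, θ₃=-0.098, ω₃=-0.021
apply F[5]=+15.000 → step 6: x=-0.128, v=-1.608, θ₁=0.417, ω₁=2.742, θ₂=0.146, ω₂=-0.365, θ₃=-0.100, ω₃=-0.112
apply F[6]=+15.000 → step 7: x=-0.157, v=-1.313, θ₁=0.471, ω₁=2.747, θ₂=0.135, ω₂=-0.785, θ₃=-0.103, ω₃=-0.191
apply F[7]=+15.000 → step 8: x=-0.180, v=-1.017, θ₁=0.527, ω₁=2.778, θ₂=0.115, ω₂=-1.248, θ₃=-0.107, ω₃=-0.256
apply F[8]=+15.000 → step 9: x=-0.198, v=-0.714, θ₁=0.582, ω₁=2.812, θ₂=0.085, ω₂=-1.727, θ₃=-0.113, ω₃=-0.302
apply F[9]=+15.000 → step 10: x=-0.209, v=-0.402, θ₁=0.639, ω₁=2.835, θ₂=0.046, ω₂=-2.203, θ₃=-0.119, ω₃=-0.333
apply F[10]=+15.000 → step 11: x=-0.214, v=-0.082, θ₁=0.696, ω₁=2.834, θ₂=-0.003, ω₂=-2.667, θ₃=-0.126, ω₃=-0.350
apply F[11]=+15.000 → step 12: x=-0.212, v=0.245, θ₁=0.752, ω₁=2.804, θ₂=-0.061, ω₂=-3.115, θ₃=-0.133, ω₃=-0.357
apply F[12]=+15.000 → step 13: x=-0.204, v=0.577, θ₁=0.808, ω₁=2.742, θ₂=-0.128, ω₂=-3.553, θ₃=-0.140, ω₃=-0.358
apply F[13]=+15.000 → step 14: x=-0.189, v=0.912, θ₁=0.862, ω₁=2.643, θ₂=-0.203, ω₂=-3.990, θ₃=-0.147, ω₃=-0.358
apply F[14]=+15.000 → step 15: x=-0.167, v=1.247, θ₁=0.913, ω₁=2.502, θ₂=-0.287, ω₂=-4.438, θ₃=-0.155, ω₃=-0.362
Max |angle| over trajectory = 0.913 rad; bound = 0.951 → within bound.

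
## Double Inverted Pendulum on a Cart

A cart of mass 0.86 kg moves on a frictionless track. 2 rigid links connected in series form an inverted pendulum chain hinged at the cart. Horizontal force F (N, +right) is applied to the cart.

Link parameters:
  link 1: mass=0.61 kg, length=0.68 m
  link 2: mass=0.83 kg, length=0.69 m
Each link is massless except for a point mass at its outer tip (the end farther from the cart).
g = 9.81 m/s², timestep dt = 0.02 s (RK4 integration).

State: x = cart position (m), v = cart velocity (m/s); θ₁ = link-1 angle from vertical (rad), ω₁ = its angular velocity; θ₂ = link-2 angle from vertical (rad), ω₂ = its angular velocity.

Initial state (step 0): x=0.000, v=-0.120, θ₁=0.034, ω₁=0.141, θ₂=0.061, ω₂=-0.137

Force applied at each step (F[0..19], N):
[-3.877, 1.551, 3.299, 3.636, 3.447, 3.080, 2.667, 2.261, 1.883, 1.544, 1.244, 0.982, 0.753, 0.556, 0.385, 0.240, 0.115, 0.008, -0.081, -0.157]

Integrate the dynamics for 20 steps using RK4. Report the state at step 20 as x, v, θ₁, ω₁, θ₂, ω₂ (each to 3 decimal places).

apply F[0]=-3.877 → step 1: x=-0.003, v=-0.222, θ₁=0.038, ω₁=0.292, θ₂=0.058, ω₂=-0.121
apply F[1]=+1.551 → step 2: x=-0.008, v=-0.199, θ₁=0.044, ω₁=0.264, θ₂=0.056, ω₂=-0.111
apply F[2]=+3.299 → step 3: x=-0.011, v=-0.138, θ₁=0.048, ω₁=0.184, θ₂=0.054, ω₂=-0.105
apply F[3]=+3.636 → step 4: x=-0.013, v=-0.070, θ₁=0.051, ω₁=0.097, θ₂=0.052, ω₂=-0.103
apply F[4]=+3.447 → step 5: x=-0.014, v=-0.007, θ₁=0.052, ω₁=0.020, θ₂=0.050, ω₂=-0.103
apply F[5]=+3.080 → step 6: x=-0.013, v=0.047, θ₁=0.052, ω₁=-0.043, θ₂=0.048, ω₂=-0.106
apply F[6]=+2.667 → step 7: x=-0.012, v=0.092, θ₁=0.051, ω₁=-0.092, θ₂=0.046, ω₂=-0.109
apply F[7]=+2.261 → step 8: x=-0.010, v=0.129, θ₁=0.048, ω₁=-0.129, θ₂=0.043, ω₂=-0.112
apply F[8]=+1.883 → step 9: x=-0.007, v=0.157, θ₁=0.046, ω₁=-0.155, θ₂=0.041, ω₂=-0.116
apply F[9]=+1.544 → step 10: x=-0.004, v=0.178, θ₁=0.042, ω₁=-0.172, θ₂=0.039, ω₂=-0.118
apply F[10]=+1.244 → step 11: x=0.000, v=0.194, θ₁=0.039, ω₁=-0.182, θ₂=0.036, ω₂=-0.120
apply F[11]=+0.982 → step 12: x=0.004, v=0.204, θ₁=0.035, ω₁=-0.187, θ₂=0.034, ω₂=-0.122
apply F[12]=+0.753 → step 13: x=0.008, v=0.211, θ₁=0.031, ω₁=-0.187, θ₂=0.032, ω₂=-0.122
apply F[13]=+0.556 → step 14: x=0.012, v=0.214, θ₁=0.028, ω₁=-0.183, θ₂=0.029, ω₂=-0.121
apply F[14]=+0.385 → step 15: x=0.017, v=0.215, θ₁=0.024, ω₁=-0.177, θ₂=0.027, ω₂=-0.120
apply F[15]=+0.240 → step 16: x=0.021, v=0.213, θ₁=0.021, ω₁=-0.169, θ₂=0.024, ω₂=-0.118
apply F[16]=+0.115 → step 17: x=0.025, v=0.209, θ₁=0.017, ω₁=-0.160, θ₂=0.022, ω₂=-0.115
apply F[17]=+0.008 → step 18: x=0.029, v=0.204, θ₁=0.014, ω₁=-0.150, θ₂=0.020, ω₂=-0.112
apply F[18]=-0.081 → step 19: x=0.033, v=0.198, θ₁=0.011, ω₁=-0.140, θ₂=0.017, ω₂=-0.108
apply F[19]=-0.157 → step 20: x=0.037, v=0.191, θ₁=0.009, ω₁=-0.129, θ₂=0.015, ω₂=-0.104

Answer: x=0.037, v=0.191, θ₁=0.009, ω₁=-0.129, θ₂=0.015, ω₂=-0.104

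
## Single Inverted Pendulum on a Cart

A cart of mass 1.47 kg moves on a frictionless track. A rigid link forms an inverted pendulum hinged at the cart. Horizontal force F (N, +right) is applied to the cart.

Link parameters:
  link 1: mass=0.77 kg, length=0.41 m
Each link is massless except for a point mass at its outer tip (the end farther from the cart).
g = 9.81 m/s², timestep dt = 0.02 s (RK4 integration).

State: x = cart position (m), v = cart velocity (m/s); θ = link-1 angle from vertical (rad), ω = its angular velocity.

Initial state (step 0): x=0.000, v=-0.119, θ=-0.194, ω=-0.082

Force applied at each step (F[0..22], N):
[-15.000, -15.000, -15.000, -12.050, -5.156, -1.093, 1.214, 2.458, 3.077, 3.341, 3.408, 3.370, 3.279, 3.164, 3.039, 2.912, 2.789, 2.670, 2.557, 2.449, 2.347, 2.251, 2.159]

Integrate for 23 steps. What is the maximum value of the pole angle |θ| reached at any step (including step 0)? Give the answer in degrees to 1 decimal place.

apply F[0]=-15.000 → step 1: x=-0.004, v=-0.300, θ=-0.192, ω=0.260
apply F[1]=-15.000 → step 2: x=-0.012, v=-0.482, θ=-0.184, ω=0.606
apply F[2]=-15.000 → step 3: x=-0.023, v=-0.666, θ=-0.168, ω=0.963
apply F[3]=-12.050 → step 4: x=-0.038, v=-0.813, θ=-0.146, ω=1.242
apply F[4]=-5.156 → step 5: x=-0.055, v=-0.870, θ=-0.120, ω=1.317
apply F[5]=-1.093 → step 6: x=-0.073, v=-0.875, θ=-0.094, ω=1.277
apply F[6]=+1.214 → step 7: x=-0.090, v=-0.850, θ=-0.070, ω=1.178
apply F[7]=+2.458 → step 8: x=-0.106, v=-0.811, θ=-0.048, ω=1.055
apply F[8]=+3.077 → step 9: x=-0.122, v=-0.766, θ=-0.028, ω=0.926
apply F[9]=+3.341 → step 10: x=-0.137, v=-0.718, θ=-0.011, ω=0.802
apply F[10]=+3.408 → step 11: x=-0.151, v=-0.672, θ=0.004, ω=0.687
apply F[11]=+3.370 → step 12: x=-0.164, v=-0.627, θ=0.017, ω=0.583
apply F[12]=+3.279 → step 13: x=-0.176, v=-0.585, θ=0.028, ω=0.490
apply F[13]=+3.164 → step 14: x=-0.187, v=-0.545, θ=0.037, ω=0.409
apply F[14]=+3.039 → step 15: x=-0.198, v=-0.508, θ=0.044, ω=0.338
apply F[15]=+2.912 → step 16: x=-0.208, v=-0.473, θ=0.050, ω=0.276
apply F[16]=+2.789 → step 17: x=-0.217, v=-0.441, θ=0.055, ω=0.222
apply F[17]=+2.670 → step 18: x=-0.225, v=-0.410, θ=0.059, ω=0.175
apply F[18]=+2.557 → step 19: x=-0.233, v=-0.382, θ=0.062, ω=0.135
apply F[19]=+2.449 → step 20: x=-0.241, v=-0.355, θ=0.065, ω=0.100
apply F[20]=+2.347 → step 21: x=-0.247, v=-0.330, θ=0.066, ω=0.070
apply F[21]=+2.251 → step 22: x=-0.254, v=-0.306, θ=0.068, ω=0.045
apply F[22]=+2.159 → step 23: x=-0.260, v=-0.284, θ=0.068, ω=0.023
Max |angle| over trajectory = 0.194 rad = 11.1°.

Answer: 11.1°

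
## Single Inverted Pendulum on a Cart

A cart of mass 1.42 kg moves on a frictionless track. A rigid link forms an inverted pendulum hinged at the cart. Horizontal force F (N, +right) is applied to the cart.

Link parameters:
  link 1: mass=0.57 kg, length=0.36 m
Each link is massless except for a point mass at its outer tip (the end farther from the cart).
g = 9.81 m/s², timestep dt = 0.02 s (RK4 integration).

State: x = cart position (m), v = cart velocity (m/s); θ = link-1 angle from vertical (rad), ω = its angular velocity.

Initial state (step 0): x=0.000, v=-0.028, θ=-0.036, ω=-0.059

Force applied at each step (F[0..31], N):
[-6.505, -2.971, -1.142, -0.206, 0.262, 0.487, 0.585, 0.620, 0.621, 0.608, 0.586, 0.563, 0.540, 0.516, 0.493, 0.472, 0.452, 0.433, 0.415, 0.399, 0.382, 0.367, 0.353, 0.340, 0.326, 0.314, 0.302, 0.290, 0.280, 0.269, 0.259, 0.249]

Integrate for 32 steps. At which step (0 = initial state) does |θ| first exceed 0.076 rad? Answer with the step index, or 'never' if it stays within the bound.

Answer: never

Derivation:
apply F[0]=-6.505 → step 1: x=-0.001, v=-0.117, θ=-0.035, ω=0.168
apply F[1]=-2.971 → step 2: x=-0.004, v=-0.156, θ=-0.031, ω=0.259
apply F[2]=-1.142 → step 3: x=-0.007, v=-0.170, θ=-0.025, ω=0.282
apply F[3]=-0.206 → step 4: x=-0.011, v=-0.171, θ=-0.020, ω=0.273
apply F[4]=+0.262 → step 5: x=-0.014, v=-0.166, θ=-0.014, ω=0.250
apply F[5]=+0.487 → step 6: x=-0.017, v=-0.158, θ=-0.010, ω=0.222
apply F[6]=+0.585 → step 7: x=-0.021, v=-0.149, θ=-0.006, ω=0.193
apply F[7]=+0.620 → step 8: x=-0.023, v=-0.140, θ=-0.002, ω=0.166
apply F[8]=+0.621 → step 9: x=-0.026, v=-0.132, θ=0.001, ω=0.141
apply F[9]=+0.608 → step 10: x=-0.029, v=-0.123, θ=0.004, ω=0.119
apply F[10]=+0.586 → step 11: x=-0.031, v=-0.115, θ=0.006, ω=0.100
apply F[11]=+0.563 → step 12: x=-0.033, v=-0.108, θ=0.008, ω=0.083
apply F[12]=+0.540 → step 13: x=-0.035, v=-0.101, θ=0.009, ω=0.068
apply F[13]=+0.516 → step 14: x=-0.037, v=-0.094, θ=0.010, ω=0.055
apply F[14]=+0.493 → step 15: x=-0.039, v=-0.088, θ=0.011, ω=0.044
apply F[15]=+0.472 → step 16: x=-0.041, v=-0.083, θ=0.012, ω=0.035
apply F[16]=+0.452 → step 17: x=-0.042, v=-0.077, θ=0.013, ω=0.027
apply F[17]=+0.433 → step 18: x=-0.044, v=-0.072, θ=0.013, ω=0.020
apply F[18]=+0.415 → step 19: x=-0.045, v=-0.067, θ=0.014, ω=0.014
apply F[19]=+0.399 → step 20: x=-0.047, v=-0.063, θ=0.014, ω=0.008
apply F[20]=+0.382 → step 21: x=-0.048, v=-0.059, θ=0.014, ω=0.004
apply F[21]=+0.367 → step 22: x=-0.049, v=-0.054, θ=0.014, ω=0.000
apply F[22]=+0.353 → step 23: x=-0.050, v=-0.051, θ=0.014, ω=-0.003
apply F[23]=+0.340 → step 24: x=-0.051, v=-0.047, θ=0.014, ω=-0.005
apply F[24]=+0.326 → step 25: x=-0.052, v=-0.043, θ=0.014, ω=-0.008
apply F[25]=+0.314 → step 26: x=-0.053, v=-0.040, θ=0.014, ω=-0.010
apply F[26]=+0.302 → step 27: x=-0.054, v=-0.037, θ=0.013, ω=-0.011
apply F[27]=+0.290 → step 28: x=-0.054, v=-0.034, θ=0.013, ω=-0.012
apply F[28]=+0.280 → step 29: x=-0.055, v=-0.031, θ=0.013, ω=-0.013
apply F[29]=+0.269 → step 30: x=-0.055, v=-0.028, θ=0.013, ω=-0.014
apply F[30]=+0.259 → step 31: x=-0.056, v=-0.025, θ=0.012, ω=-0.015
apply F[31]=+0.249 → step 32: x=-0.056, v=-0.023, θ=0.012, ω=-0.015
max |θ| = 0.036 ≤ 0.076 over all 33 states.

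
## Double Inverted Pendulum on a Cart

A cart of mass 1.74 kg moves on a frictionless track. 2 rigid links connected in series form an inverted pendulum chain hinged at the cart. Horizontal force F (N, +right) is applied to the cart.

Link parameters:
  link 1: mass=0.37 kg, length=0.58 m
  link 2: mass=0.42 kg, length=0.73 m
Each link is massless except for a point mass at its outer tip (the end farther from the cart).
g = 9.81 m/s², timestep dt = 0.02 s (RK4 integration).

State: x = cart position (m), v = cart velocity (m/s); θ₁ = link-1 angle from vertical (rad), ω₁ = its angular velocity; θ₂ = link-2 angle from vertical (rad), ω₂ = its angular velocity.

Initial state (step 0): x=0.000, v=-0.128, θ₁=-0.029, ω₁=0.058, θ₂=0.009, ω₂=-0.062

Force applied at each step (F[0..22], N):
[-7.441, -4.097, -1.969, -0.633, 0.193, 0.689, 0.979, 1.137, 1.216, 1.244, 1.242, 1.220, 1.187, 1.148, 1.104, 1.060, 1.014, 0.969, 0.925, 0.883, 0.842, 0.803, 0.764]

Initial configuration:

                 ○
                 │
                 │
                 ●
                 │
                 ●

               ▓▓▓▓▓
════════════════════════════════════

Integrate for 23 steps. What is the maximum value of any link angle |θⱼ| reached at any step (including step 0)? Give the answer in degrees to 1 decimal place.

apply F[0]=-7.441 → step 1: x=-0.003, v=-0.211, θ₁=-0.027, ω₁=0.177, θ₂=0.008, ω₂=-0.041
apply F[1]=-4.097 → step 2: x=-0.008, v=-0.256, θ₁=-0.023, ω₁=0.234, θ₂=0.007, ω₂=-0.022
apply F[2]=-1.969 → step 3: x=-0.013, v=-0.277, θ₁=-0.018, ω₁=0.253, θ₂=0.007, ω₂=-0.007
apply F[3]=-0.633 → step 4: x=-0.019, v=-0.283, θ₁=-0.013, ω₁=0.249, θ₂=0.007, ω₂=0.006
apply F[4]=+0.193 → step 5: x=-0.025, v=-0.280, θ₁=-0.008, ω₁=0.234, θ₂=0.007, ω₂=0.016
apply F[5]=+0.689 → step 6: x=-0.030, v=-0.271, θ₁=-0.003, ω₁=0.212, θ₂=0.008, ω₂=0.023
apply F[6]=+0.979 → step 7: x=-0.035, v=-0.260, θ₁=0.001, ω₁=0.189, θ₂=0.008, ω₂=0.029
apply F[7]=+1.137 → step 8: x=-0.040, v=-0.247, θ₁=0.004, ω₁=0.165, θ₂=0.009, ω₂=0.032
apply F[8]=+1.216 → step 9: x=-0.045, v=-0.233, θ₁=0.007, ω₁=0.143, θ₂=0.009, ω₂=0.034
apply F[9]=+1.244 → step 10: x=-0.050, v=-0.220, θ₁=0.010, ω₁=0.122, θ₂=0.010, ω₂=0.035
apply F[10]=+1.242 → step 11: x=-0.054, v=-0.207, θ₁=0.012, ω₁=0.103, θ₂=0.011, ω₂=0.035
apply F[11]=+1.220 → step 12: x=-0.058, v=-0.194, θ₁=0.014, ω₁=0.086, θ₂=0.012, ω₂=0.034
apply F[12]=+1.187 → step 13: x=-0.062, v=-0.181, θ₁=0.016, ω₁=0.070, θ₂=0.012, ω₂=0.032
apply F[13]=+1.148 → step 14: x=-0.065, v=-0.170, θ₁=0.017, ω₁=0.057, θ₂=0.013, ω₂=0.030
apply F[14]=+1.104 → step 15: x=-0.069, v=-0.159, θ₁=0.018, ω₁=0.045, θ₂=0.013, ω₂=0.027
apply F[15]=+1.060 → step 16: x=-0.072, v=-0.148, θ₁=0.019, ω₁=0.035, θ₂=0.014, ω₂=0.025
apply F[16]=+1.014 → step 17: x=-0.075, v=-0.138, θ₁=0.019, ω₁=0.026, θ₂=0.014, ω₂=0.022
apply F[17]=+0.969 → step 18: x=-0.077, v=-0.129, θ₁=0.020, ω₁=0.019, θ₂=0.015, ω₂=0.019
apply F[18]=+0.925 → step 19: x=-0.080, v=-0.120, θ₁=0.020, ω₁=0.012, θ₂=0.015, ω₂=0.016
apply F[19]=+0.883 → step 20: x=-0.082, v=-0.111, θ₁=0.020, ω₁=0.006, θ₂=0.015, ω₂=0.014
apply F[20]=+0.842 → step 21: x=-0.084, v=-0.104, θ₁=0.020, ω₁=0.001, θ₂=0.016, ω₂=0.011
apply F[21]=+0.803 → step 22: x=-0.086, v=-0.096, θ₁=0.020, ω₁=-0.003, θ₂=0.016, ω₂=0.008
apply F[22]=+0.764 → step 23: x=-0.088, v=-0.089, θ₁=0.020, ω₁=-0.007, θ₂=0.016, ω₂=0.006
Max |angle| over trajectory = 0.029 rad = 1.7°.

Answer: 1.7°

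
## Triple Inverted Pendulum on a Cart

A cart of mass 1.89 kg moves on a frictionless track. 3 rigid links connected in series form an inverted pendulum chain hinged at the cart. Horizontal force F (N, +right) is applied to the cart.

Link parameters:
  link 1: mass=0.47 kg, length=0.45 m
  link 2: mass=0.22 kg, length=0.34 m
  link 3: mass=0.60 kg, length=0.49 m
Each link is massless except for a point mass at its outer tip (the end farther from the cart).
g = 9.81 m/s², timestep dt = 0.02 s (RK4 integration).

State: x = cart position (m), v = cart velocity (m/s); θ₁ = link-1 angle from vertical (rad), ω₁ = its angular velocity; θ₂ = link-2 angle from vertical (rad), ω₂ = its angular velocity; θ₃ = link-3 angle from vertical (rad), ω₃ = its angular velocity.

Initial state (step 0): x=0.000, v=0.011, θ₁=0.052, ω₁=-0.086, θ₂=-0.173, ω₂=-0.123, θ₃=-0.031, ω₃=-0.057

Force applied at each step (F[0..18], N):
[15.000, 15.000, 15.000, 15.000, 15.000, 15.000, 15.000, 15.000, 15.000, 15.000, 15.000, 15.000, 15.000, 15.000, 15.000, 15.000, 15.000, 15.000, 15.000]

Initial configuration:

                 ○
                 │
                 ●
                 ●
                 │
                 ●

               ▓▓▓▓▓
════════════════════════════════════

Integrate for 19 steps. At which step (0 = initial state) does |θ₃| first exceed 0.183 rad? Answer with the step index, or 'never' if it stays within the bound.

Answer: 12

Derivation:
apply F[0]=+15.000 → step 1: x=0.002, v=0.163, θ₁=0.049, ω₁=-0.253, θ₂=-0.181, ω₂=-0.648, θ₃=-0.030, ω₃=0.132
apply F[1]=+15.000 → step 2: x=0.007, v=0.317, θ₁=0.042, ω₁=-0.426, θ₂=-0.199, ω₂=-1.182, θ₃=-0.026, ω₃=0.331
apply F[2]=+15.000 → step 3: x=0.014, v=0.471, θ₁=0.031, ω₁=-0.612, θ₂=-0.228, ω₂=-1.726, θ₃=-0.017, ω₃=0.543
apply F[3]=+15.000 → step 4: x=0.025, v=0.628, θ₁=0.017, ω₁=-0.820, θ₂=-0.268, ω₂=-2.267, θ₃=-0.004, ω₃=0.762
apply F[4]=+15.000 → step 5: x=0.040, v=0.786, θ₁=-0.001, ω₁=-1.058, θ₂=-0.319, ω₂=-2.779, θ₃=0.014, ω₃=0.974
apply F[5]=+15.000 → step 6: x=0.057, v=0.945, θ₁=-0.025, ω₁=-1.334, θ₂=-0.379, ω₂=-3.228, θ₃=0.035, ω₃=1.155
apply F[6]=+15.000 → step 7: x=0.077, v=1.106, θ₁=-0.055, ω₁=-1.654, θ₂=-0.447, ω₂=-3.587, θ₃=0.059, ω₃=1.286
apply F[7]=+15.000 → step 8: x=0.101, v=1.268, θ₁=-0.092, ω₁=-2.018, θ₂=-0.522, ω₂=-3.844, θ₃=0.086, ω₃=1.356
apply F[8]=+15.000 → step 9: x=0.128, v=1.431, θ₁=-0.136, ω₁=-2.423, θ₂=-0.600, ω₂=-3.998, θ₃=0.113, ω₃=1.363
apply F[9]=+15.000 → step 10: x=0.158, v=1.593, θ₁=-0.189, ω₁=-2.867, θ₂=-0.681, ω₂=-4.052, θ₃=0.140, ω₃=1.310
apply F[10]=+15.000 → step 11: x=0.192, v=1.754, θ₁=-0.251, ω₁=-3.346, θ₂=-0.762, ω₂=-4.009, θ₃=0.165, ω₃=1.199
apply F[11]=+15.000 → step 12: x=0.228, v=1.912, θ₁=-0.323, ω₁=-3.856, θ₂=-0.841, ω₂=-3.870, θ₃=0.188, ω₃=1.032
apply F[12]=+15.000 → step 13: x=0.268, v=2.064, θ₁=-0.405, ω₁=-4.391, θ₂=-0.916, ω₂=-3.632, θ₃=0.206, ω₃=0.805
apply F[13]=+15.000 → step 14: x=0.311, v=2.206, θ₁=-0.499, ω₁=-4.944, θ₂=-0.985, ω₂=-3.296, θ₃=0.219, ω₃=0.512
apply F[14]=+15.000 → step 15: x=0.356, v=2.335, θ₁=-0.603, ω₁=-5.507, θ₂=-1.047, ω₂=-2.868, θ₃=0.226, ω₃=0.140
apply F[15]=+15.000 → step 16: x=0.404, v=2.446, θ₁=-0.719, ω₁=-6.067, θ₂=-1.099, ω₂=-2.363, θ₃=0.224, ω₃=-0.327
apply F[16]=+15.000 → step 17: x=0.454, v=2.532, θ₁=-0.846, ω₁=-6.612, θ₂=-1.141, ω₂=-1.812, θ₃=0.212, ω₃=-0.911
apply F[17]=+15.000 → step 18: x=0.505, v=2.589, θ₁=-0.983, ω₁=-7.125, θ₂=-1.172, ω₂=-1.256, θ₃=0.187, ω₃=-1.631
apply F[18]=+15.000 → step 19: x=0.557, v=2.615, θ₁=-1.131, ω₁=-7.589, θ₂=-1.192, ω₂=-0.743, θ₃=0.146, ω₃=-2.497
|θ₃| = 0.188 > 0.183 first at step 12.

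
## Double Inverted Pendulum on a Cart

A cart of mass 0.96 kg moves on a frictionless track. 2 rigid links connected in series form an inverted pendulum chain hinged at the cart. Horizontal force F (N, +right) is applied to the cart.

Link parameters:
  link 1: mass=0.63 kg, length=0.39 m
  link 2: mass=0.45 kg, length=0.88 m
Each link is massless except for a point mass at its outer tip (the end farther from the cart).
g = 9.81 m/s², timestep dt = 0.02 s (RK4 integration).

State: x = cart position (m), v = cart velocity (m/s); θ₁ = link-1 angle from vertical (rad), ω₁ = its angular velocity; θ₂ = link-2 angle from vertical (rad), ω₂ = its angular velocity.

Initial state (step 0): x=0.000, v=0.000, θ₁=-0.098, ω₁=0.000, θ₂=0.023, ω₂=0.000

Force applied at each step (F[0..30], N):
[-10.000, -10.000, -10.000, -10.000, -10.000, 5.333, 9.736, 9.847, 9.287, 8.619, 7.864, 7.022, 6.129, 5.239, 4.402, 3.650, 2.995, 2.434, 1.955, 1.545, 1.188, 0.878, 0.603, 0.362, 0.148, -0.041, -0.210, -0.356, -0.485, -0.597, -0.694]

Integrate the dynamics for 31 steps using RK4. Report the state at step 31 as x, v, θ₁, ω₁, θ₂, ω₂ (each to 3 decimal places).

apply F[0]=-10.000 → step 1: x=-0.002, v=-0.185, θ₁=-0.094, ω₁=0.379, θ₂=0.023, ω₂=0.049
apply F[1]=-10.000 → step 2: x=-0.007, v=-0.373, θ₁=-0.083, ω₁=0.770, θ₂=0.025, ω₂=0.095
apply F[2]=-10.000 → step 3: x=-0.017, v=-0.565, θ₁=-0.063, ω₁=1.187, θ₂=0.027, ω₂=0.134
apply F[3]=-10.000 → step 4: x=-0.030, v=-0.762, θ₁=-0.035, ω₁=1.641, θ₂=0.030, ω₂=0.163
apply F[4]=-10.000 → step 5: x=-0.047, v=-0.967, θ₁=0.003, ω₁=2.143, θ₂=0.034, ω₂=0.179
apply F[5]=+5.333 → step 6: x=-0.066, v=-0.861, θ₁=0.043, ω₁=1.877, θ₂=0.037, ω₂=0.183
apply F[6]=+9.736 → step 7: x=-0.081, v=-0.670, θ₁=0.076, ω₁=1.428, θ₂=0.041, ω₂=0.175
apply F[7]=+9.847 → step 8: x=-0.092, v=-0.485, θ₁=0.100, ω₁=1.016, θ₂=0.044, ω₂=0.157
apply F[8]=+9.287 → step 9: x=-0.100, v=-0.317, θ₁=0.117, ω₁=0.666, θ₂=0.047, ω₂=0.132
apply F[9]=+8.619 → step 10: x=-0.105, v=-0.166, θ₁=0.127, ω₁=0.373, θ₂=0.049, ω₂=0.102
apply F[10]=+7.864 → step 11: x=-0.107, v=-0.033, θ₁=0.132, ω₁=0.130, θ₂=0.051, ω₂=0.069
apply F[11]=+7.022 → step 12: x=-0.107, v=0.082, θ₁=0.133, ω₁=-0.065, θ₂=0.052, ω₂=0.036
apply F[12]=+6.129 → step 13: x=-0.104, v=0.179, θ₁=0.130, ω₁=-0.216, θ₂=0.053, ω₂=0.004
apply F[13]=+5.239 → step 14: x=-0.100, v=0.259, θ₁=0.125, ω₁=-0.327, θ₂=0.052, ω₂=-0.026
apply F[14]=+4.402 → step 15: x=-0.094, v=0.323, θ₁=0.117, ω₁=-0.405, θ₂=0.052, ω₂=-0.053
apply F[15]=+3.650 → step 16: x=-0.087, v=0.374, θ₁=0.109, ω₁=-0.455, θ₂=0.050, ω₂=-0.077
apply F[16]=+2.995 → step 17: x=-0.079, v=0.414, θ₁=0.100, ω₁=-0.483, θ₂=0.049, ω₂=-0.098
apply F[17]=+2.434 → step 18: x=-0.071, v=0.443, θ₁=0.090, ω₁=-0.495, θ₂=0.046, ω₂=-0.116
apply F[18]=+1.955 → step 19: x=-0.061, v=0.466, θ₁=0.080, ω₁=-0.495, θ₂=0.044, ω₂=-0.131
apply F[19]=+1.545 → step 20: x=-0.052, v=0.481, θ₁=0.070, ω₁=-0.486, θ₂=0.041, ω₂=-0.143
apply F[20]=+1.188 → step 21: x=-0.042, v=0.492, θ₁=0.061, ω₁=-0.471, θ₂=0.038, ω₂=-0.153
apply F[21]=+0.878 → step 22: x=-0.032, v=0.498, θ₁=0.051, ω₁=-0.452, θ₂=0.035, ω₂=-0.160
apply F[22]=+0.603 → step 23: x=-0.022, v=0.500, θ₁=0.043, ω₁=-0.429, θ₂=0.032, ω₂=-0.165
apply F[23]=+0.362 → step 24: x=-0.012, v=0.499, θ₁=0.034, ω₁=-0.405, θ₂=0.029, ω₂=-0.168
apply F[24]=+0.148 → step 25: x=-0.002, v=0.496, θ₁=0.026, ω₁=-0.380, θ₂=0.025, ω₂=-0.169
apply F[25]=-0.041 → step 26: x=0.007, v=0.490, θ₁=0.019, ω₁=-0.354, θ₂=0.022, ω₂=-0.169
apply F[26]=-0.210 → step 27: x=0.017, v=0.482, θ₁=0.012, ω₁=-0.327, θ₂=0.018, ω₂=-0.167
apply F[27]=-0.356 → step 28: x=0.027, v=0.473, θ₁=0.006, ω₁=-0.302, θ₂=0.015, ω₂=-0.164
apply F[28]=-0.485 → step 29: x=0.036, v=0.462, θ₁=0.000, ω₁=-0.276, θ₂=0.012, ω₂=-0.160
apply F[29]=-0.597 → step 30: x=0.045, v=0.450, θ₁=-0.005, ω₁=-0.251, θ₂=0.009, ω₂=-0.155
apply F[30]=-0.694 → step 31: x=0.054, v=0.437, θ₁=-0.010, ω₁=-0.228, θ₂=0.006, ω₂=-0.150

Answer: x=0.054, v=0.437, θ₁=-0.010, ω₁=-0.228, θ₂=0.006, ω₂=-0.150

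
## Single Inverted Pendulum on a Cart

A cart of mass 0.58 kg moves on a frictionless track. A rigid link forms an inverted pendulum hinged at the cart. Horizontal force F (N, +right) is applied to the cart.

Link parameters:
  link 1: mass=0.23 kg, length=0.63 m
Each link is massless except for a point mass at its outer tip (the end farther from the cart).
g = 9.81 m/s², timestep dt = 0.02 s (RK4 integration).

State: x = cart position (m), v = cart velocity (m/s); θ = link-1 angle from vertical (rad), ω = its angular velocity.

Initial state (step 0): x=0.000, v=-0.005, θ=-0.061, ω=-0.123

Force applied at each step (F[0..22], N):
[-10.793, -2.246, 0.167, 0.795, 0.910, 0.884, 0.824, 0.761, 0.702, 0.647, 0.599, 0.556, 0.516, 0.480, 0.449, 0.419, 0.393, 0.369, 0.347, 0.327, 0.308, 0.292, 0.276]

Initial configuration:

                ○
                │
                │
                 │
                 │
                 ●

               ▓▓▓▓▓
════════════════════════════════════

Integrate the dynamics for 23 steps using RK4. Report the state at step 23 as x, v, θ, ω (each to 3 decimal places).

Answer: x=-0.105, v=-0.076, θ=0.023, ω=-0.006

Derivation:
apply F[0]=-10.793 → step 1: x=-0.004, v=-0.372, θ=-0.058, ω=0.440
apply F[1]=-2.246 → step 2: x=-0.012, v=-0.445, θ=-0.048, ω=0.539
apply F[2]=+0.167 → step 3: x=-0.021, v=-0.436, θ=-0.038, ω=0.512
apply F[3]=+0.795 → step 4: x=-0.029, v=-0.406, θ=-0.028, ω=0.454
apply F[4]=+0.910 → step 5: x=-0.037, v=-0.373, θ=-0.019, ω=0.394
apply F[5]=+0.884 → step 6: x=-0.044, v=-0.341, θ=-0.012, ω=0.339
apply F[6]=+0.824 → step 7: x=-0.051, v=-0.312, θ=-0.006, ω=0.290
apply F[7]=+0.761 → step 8: x=-0.057, v=-0.286, θ=-0.000, ω=0.247
apply F[8]=+0.702 → step 9: x=-0.062, v=-0.262, θ=0.004, ω=0.209
apply F[9]=+0.647 → step 10: x=-0.067, v=-0.240, θ=0.008, ω=0.177
apply F[10]=+0.599 → step 11: x=-0.072, v=-0.220, θ=0.011, ω=0.148
apply F[11]=+0.556 → step 12: x=-0.076, v=-0.202, θ=0.014, ω=0.123
apply F[12]=+0.516 → step 13: x=-0.080, v=-0.185, θ=0.016, ω=0.101
apply F[13]=+0.480 → step 14: x=-0.083, v=-0.170, θ=0.018, ω=0.083
apply F[14]=+0.449 → step 15: x=-0.087, v=-0.156, θ=0.019, ω=0.066
apply F[15]=+0.419 → step 16: x=-0.090, v=-0.143, θ=0.021, ω=0.052
apply F[16]=+0.393 → step 17: x=-0.092, v=-0.131, θ=0.022, ω=0.040
apply F[17]=+0.369 → step 18: x=-0.095, v=-0.120, θ=0.022, ω=0.029
apply F[18]=+0.347 → step 19: x=-0.097, v=-0.110, θ=0.023, ω=0.020
apply F[19]=+0.327 → step 20: x=-0.099, v=-0.101, θ=0.023, ω=0.012
apply F[20]=+0.308 → step 21: x=-0.101, v=-0.092, θ=0.023, ω=0.005
apply F[21]=+0.292 → step 22: x=-0.103, v=-0.083, θ=0.023, ω=-0.001
apply F[22]=+0.276 → step 23: x=-0.105, v=-0.076, θ=0.023, ω=-0.006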